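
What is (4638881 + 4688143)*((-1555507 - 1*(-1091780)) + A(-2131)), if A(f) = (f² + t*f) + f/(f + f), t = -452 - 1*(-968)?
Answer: 27774371157624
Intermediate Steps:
t = 516 (t = -452 + 968 = 516)
A(f) = ½ + f² + 516*f (A(f) = (f² + 516*f) + f/(f + f) = (f² + 516*f) + f/((2*f)) = (f² + 516*f) + f*(1/(2*f)) = (f² + 516*f) + ½ = ½ + f² + 516*f)
(4638881 + 4688143)*((-1555507 - 1*(-1091780)) + A(-2131)) = (4638881 + 4688143)*((-1555507 - 1*(-1091780)) + (½ + (-2131)² + 516*(-2131))) = 9327024*((-1555507 + 1091780) + (½ + 4541161 - 1099596)) = 9327024*(-463727 + 6883131/2) = 9327024*(5955677/2) = 27774371157624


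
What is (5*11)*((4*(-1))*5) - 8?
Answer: -1108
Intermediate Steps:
(5*11)*((4*(-1))*5) - 8 = 55*(-4*5) - 8 = 55*(-20) - 8 = -1100 - 8 = -1108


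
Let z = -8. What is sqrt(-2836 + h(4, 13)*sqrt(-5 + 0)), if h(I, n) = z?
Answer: 2*sqrt(-709 - 2*I*sqrt(5)) ≈ 0.16795 - 53.254*I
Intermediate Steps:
h(I, n) = -8
sqrt(-2836 + h(4, 13)*sqrt(-5 + 0)) = sqrt(-2836 - 8*sqrt(-5 + 0)) = sqrt(-2836 - 8*I*sqrt(5))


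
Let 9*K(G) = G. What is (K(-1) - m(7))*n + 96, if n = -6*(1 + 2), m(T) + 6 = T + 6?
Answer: 224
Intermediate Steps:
K(G) = G/9
m(T) = T (m(T) = -6 + (T + 6) = -6 + (6 + T) = T)
n = -18 (n = -6*3 = -18)
(K(-1) - m(7))*n + 96 = ((1/9)*(-1) - 1*7)*(-18) + 96 = (-1/9 - 7)*(-18) + 96 = -64/9*(-18) + 96 = 128 + 96 = 224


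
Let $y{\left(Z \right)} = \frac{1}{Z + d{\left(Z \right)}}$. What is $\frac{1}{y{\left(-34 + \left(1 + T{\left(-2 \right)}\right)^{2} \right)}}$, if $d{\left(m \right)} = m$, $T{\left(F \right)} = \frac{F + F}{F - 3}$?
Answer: $- \frac{1538}{25} \approx -61.52$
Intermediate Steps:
$T{\left(F \right)} = \frac{2 F}{-3 + F}$
$y{\left(Z \right)} = \frac{1}{2 Z}$ ($y{\left(Z \right)} = \frac{1}{Z + Z} = \frac{1}{2 Z}$)
$\frac{1}{y{\left(-34 + \left(1 + T{\left(-2 \right)}\right)^{2} \right)}} = \frac{1}{\frac{1}{2} \frac{1}{-34 + \left(1 + 2 \left(-2\right) \frac{1}{-3 - 2}\right)^{2}}} = \frac{1}{\frac{1}{2} \frac{1}{-34 + \left(1 + 2 \left(-2\right) \frac{1}{-5}\right)^{2}}} = \frac{1}{\frac{1}{2} \frac{1}{-34 + \left(1 + 2 \left(-2\right) \left(- \frac{1}{5}\right)\right)^{2}}} = \frac{1}{\frac{1}{2} \frac{1}{-34 + \left(1 + \frac{4}{5}\right)^{2}}} = \frac{1}{\frac{1}{2} \frac{1}{-34 + \left(\frac{9}{5}\right)^{2}}} = \frac{1}{\frac{1}{2} \frac{1}{-34 + \frac{81}{25}}} = \frac{1}{\frac{1}{2} \frac{1}{- \frac{769}{25}}} = \frac{1}{\frac{1}{2} \left(- \frac{25}{769}\right)} = \frac{1}{- \frac{25}{1538}} = - \frac{1538}{25}$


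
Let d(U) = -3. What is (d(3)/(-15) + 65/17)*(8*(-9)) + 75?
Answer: -18249/85 ≈ -214.69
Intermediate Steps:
(d(3)/(-15) + 65/17)*(8*(-9)) + 75 = (-3/(-15) + 65/17)*(8*(-9)) + 75 = (-3*(-1/15) + 65*(1/17))*(-72) + 75 = (⅕ + 65/17)*(-72) + 75 = (342/85)*(-72) + 75 = -24624/85 + 75 = -18249/85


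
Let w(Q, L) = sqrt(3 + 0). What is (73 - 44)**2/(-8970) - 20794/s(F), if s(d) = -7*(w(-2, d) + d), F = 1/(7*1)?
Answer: -93322483/654810 + 72779*sqrt(3)/73 ≈ 1584.3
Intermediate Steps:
w(Q, L) = sqrt(3)
F = 1/7 ≈ 0.14286
s(d) = -7*d - 7*sqrt(3) (s(d) = -7*(sqrt(3) + d) = -7*(d + sqrt(3)) = -7*d - 7*sqrt(3))
(73 - 44)**2/(-8970) - 20794/s(F) = (73 - 44)**2/(-8970) - 20794/(-7*1/7 - 7*sqrt(3)) = 29**2*(-1/8970) - 20794/(-1 - 7*sqrt(3)) = 841*(-1/8970) - 20794/(-1 - 7*sqrt(3)) = -841/8970 - 20794/(-1 - 7*sqrt(3))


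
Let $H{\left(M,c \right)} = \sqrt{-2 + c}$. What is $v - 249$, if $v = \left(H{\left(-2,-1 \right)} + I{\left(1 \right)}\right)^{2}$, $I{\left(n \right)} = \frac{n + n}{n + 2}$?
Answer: $- \frac{2264}{9} + \frac{4 i \sqrt{3}}{3} \approx -251.56 + 2.3094 i$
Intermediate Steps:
$I{\left(n \right)} = \frac{2 n}{2 + n}$
$v = \left(\frac{2}{3} + i \sqrt{3}\right)^{2}$ ($v = \left(\sqrt{-2 - 1} + 2 \cdot 1 \frac{1}{2 + 1}\right)^{2} = \left(\sqrt{-3} + 2 \cdot 1 \cdot \frac{1}{3}\right)^{2} = \left(i \sqrt{3} + 2 \cdot 1 \cdot \frac{1}{3}\right)^{2} = \left(i \sqrt{3} + \frac{2}{3}\right)^{2} = \left(\frac{2}{3} + i \sqrt{3}\right)^{2} \approx -2.5556 + 2.3094 i$)
$v - 249 = \left(- \frac{23}{9} + \frac{4 i \sqrt{3}}{3}\right) - 249 = - \frac{2264}{9} + \frac{4 i \sqrt{3}}{3}$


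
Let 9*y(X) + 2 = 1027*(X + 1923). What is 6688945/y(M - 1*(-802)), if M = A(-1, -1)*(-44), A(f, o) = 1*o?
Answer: 60200505/2843761 ≈ 21.169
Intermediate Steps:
A(f, o) = o
M = 44 (M = -1*(-44) = 44)
y(X) = 1974919/9 + 1027*X/9 (y(X) = -2/9 + (1027*(X + 1923))/9 = -2/9 + (1027*(1923 + X))/9 = -2/9 + (1974921 + 1027*X)/9 = -2/9 + (658307/3 + 1027*X/9) = 1974919/9 + 1027*X/9)
6688945/y(M - 1*(-802)) = 6688945/(1974919/9 + 1027*(44 - 1*(-802))/9) = 6688945/(1974919/9 + 1027*(44 + 802)/9) = 6688945/(1974919/9 + (1027/9)*846) = 6688945/(1974919/9 + 96538) = 6688945/(2843761/9) = 6688945*(9/2843761) = 60200505/2843761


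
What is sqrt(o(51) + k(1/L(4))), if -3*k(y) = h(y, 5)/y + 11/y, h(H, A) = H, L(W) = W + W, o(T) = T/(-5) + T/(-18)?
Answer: I*sqrt(4270)/10 ≈ 6.5345*I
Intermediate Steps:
o(T) = -23*T/90 (o(T) = T*(-1/5) + T*(-1/18) = -T/5 - T/18 = -23*T/90)
L(W) = 2*W
k(y) = -1/3 - 11/(3*y) (k(y) = -(y/y + 11/y)/3 = -(1 + 11/y)/3 = -1/3 - 11/(3*y))
sqrt(o(51) + k(1/L(4))) = sqrt(-23/90*51 + (-11 - 1/(2*4))/(3*(1/(2*4)))) = sqrt(-391/30 + (-11 - 1/8)/(3*(1/8))) = sqrt(-391/30 + (-11 - 1*1/8)/(3*(1/8))) = sqrt(-391/30 + (1/3)*8*(-11 - 1/8)) = sqrt(-391/30 + (1/3)*8*(-89/8)) = sqrt(-391/30 - 89/3) = sqrt(-427/10) = I*sqrt(4270)/10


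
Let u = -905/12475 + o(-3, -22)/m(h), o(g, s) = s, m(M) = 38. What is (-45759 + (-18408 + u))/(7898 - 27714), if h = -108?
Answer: 3041867519/939377480 ≈ 3.2382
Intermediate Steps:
u = -30884/47405 (u = -905/12475 - 22/38 = -905*1/12475 - 22*1/38 = -181/2495 - 11/19 = -30884/47405 ≈ -0.65149)
(-45759 + (-18408 + u))/(7898 - 27714) = (-45759 + (-18408 - 30884/47405))/(7898 - 27714) = (-45759 - 872662124/47405)/(-19816) = -3041867519/47405*(-1/19816) = 3041867519/939377480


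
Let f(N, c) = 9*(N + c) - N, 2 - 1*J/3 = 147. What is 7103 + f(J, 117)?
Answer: 4676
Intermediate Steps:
J = -435 (J = 6 - 3*147 = 6 - 441 = -435)
f(N, c) = 8*N + 9*c (f(N, c) = (9*N + 9*c) - N = 8*N + 9*c)
7103 + f(J, 117) = 7103 + (8*(-435) + 9*117) = 7103 + (-3480 + 1053) = 7103 - 2427 = 4676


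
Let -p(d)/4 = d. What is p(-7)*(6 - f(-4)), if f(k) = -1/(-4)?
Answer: 161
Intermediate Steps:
f(k) = ¼ (f(k) = -1*(-¼) = ¼)
p(d) = -4*d
p(-7)*(6 - f(-4)) = (-4*(-7))*(6 - 1*¼) = 28*(6 - ¼) = 28*(23/4) = 161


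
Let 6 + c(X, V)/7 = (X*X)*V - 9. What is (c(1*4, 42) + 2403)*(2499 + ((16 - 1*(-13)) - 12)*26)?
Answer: 20592882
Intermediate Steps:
c(X, V) = -105 + 7*V*X² (c(X, V) = -42 + 7*((X*X)*V - 9) = -42 + 7*(X²*V - 9) = -42 + 7*(V*X² - 9) = -42 + 7*(-9 + V*X²) = -42 + (-63 + 7*V*X²) = -105 + 7*V*X²)
(c(1*4, 42) + 2403)*(2499 + ((16 - 1*(-13)) - 12)*26) = ((-105 + 7*42*(1*4)²) + 2403)*(2499 + ((16 - 1*(-13)) - 12)*26) = ((-105 + 7*42*4²) + 2403)*(2499 + ((16 + 13) - 12)*26) = ((-105 + 7*42*16) + 2403)*(2499 + (29 - 12)*26) = ((-105 + 4704) + 2403)*(2499 + 17*26) = (4599 + 2403)*(2499 + 442) = 7002*2941 = 20592882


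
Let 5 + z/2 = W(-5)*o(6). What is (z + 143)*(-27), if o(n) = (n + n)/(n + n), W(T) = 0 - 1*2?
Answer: -3483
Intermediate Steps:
W(T) = -2 (W(T) = 0 - 2 = -2)
o(n) = 1 (o(n) = (2*n)/((2*n)) = (2*n)*(1/(2*n)) = 1)
z = -14 (z = -10 + 2*(-2*1) = -10 + 2*(-2) = -10 - 4 = -14)
(z + 143)*(-27) = (-14 + 143)*(-27) = 129*(-27) = -3483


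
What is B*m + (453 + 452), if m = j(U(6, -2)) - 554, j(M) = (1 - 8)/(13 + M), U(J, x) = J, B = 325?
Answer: -3406030/19 ≈ -1.7926e+5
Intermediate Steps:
j(M) = -7/(13 + M)
m = -10533/19 (m = -7/(13 + 6) - 554 = -7/19 - 554 = -10533/19 ≈ -554.37)
B*m + (453 + 452) = 325*(-10533/19) + (453 + 452) = -3423225/19 + 905 = -3406030/19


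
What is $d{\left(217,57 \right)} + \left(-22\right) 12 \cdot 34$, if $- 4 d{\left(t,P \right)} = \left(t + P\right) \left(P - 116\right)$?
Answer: $- \frac{9869}{2} \approx -4934.5$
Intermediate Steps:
$d{\left(t,P \right)} = - \frac{\left(-116 + P\right) \left(P + t\right)}{4}$ ($d{\left(t,P \right)} = - \frac{\left(t + P\right) \left(P - 116\right)}{4} = - \frac{\left(P + t\right) \left(-116 + P\right)}{4} = - \frac{\left(-116 + P\right) \left(P + t\right)}{4}$)
$d{\left(217,57 \right)} + \left(-22\right) 12 \cdot 34 = \left(29 \cdot 57 + 29 \cdot 217 - \frac{57^{2}}{4} - \frac{57}{4} \cdot 217\right) + \left(-22\right) 12 \cdot 34 = \left(1653 + 6293 - \frac{3249}{4} - \frac{12369}{4}\right) - 8976 = \frac{8083}{2} - 8976 = - \frac{9869}{2}$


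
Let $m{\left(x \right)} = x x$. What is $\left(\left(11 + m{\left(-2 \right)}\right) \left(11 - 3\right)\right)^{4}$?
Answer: $207360000$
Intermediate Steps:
$m{\left(x \right)} = x^{2}$
$\left(\left(11 + m{\left(-2 \right)}\right) \left(11 - 3\right)\right)^{4} = \left(\left(11 + \left(-2\right)^{2}\right) \left(11 - 3\right)\right)^{4} = \left(\left(11 + 4\right) 8\right)^{4} = \left(15 \cdot 8\right)^{4} = 120^{4} = 207360000$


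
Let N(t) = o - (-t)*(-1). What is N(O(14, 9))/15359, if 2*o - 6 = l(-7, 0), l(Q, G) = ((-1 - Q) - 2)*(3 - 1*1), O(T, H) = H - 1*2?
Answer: 0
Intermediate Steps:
O(T, H) = -2 + H (O(T, H) = H - 2 = -2 + H)
l(Q, G) = -6 - 2*Q (l(Q, G) = (-3 - Q)*(3 - 1) = (-3 - Q)*2 = -6 - 2*Q)
o = 7 (o = 3 + (-6 - 2*(-7))/2 = 3 + (-6 + 14)/2 = 3 + (½)*8 = 3 + 4 = 7)
N(t) = 7 - t (N(t) = 7 - (-t)*(-1) = 7 - t)
N(O(14, 9))/15359 = (7 - (-2 + 9))/15359 = (7 - 1*7)*(1/15359) = (7 - 7)*(1/15359) = 0*(1/15359) = 0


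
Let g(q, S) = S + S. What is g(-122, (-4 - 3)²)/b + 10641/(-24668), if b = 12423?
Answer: -129775679/306450564 ≈ -0.42348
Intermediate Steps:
g(q, S) = 2*S
g(-122, (-4 - 3)²)/b + 10641/(-24668) = (2*(-4 - 3)²)/12423 + 10641/(-24668) = (2*(-7)²)*(1/12423) + 10641*(-1/24668) = (2*49)*(1/12423) - 10641/24668 = 98*(1/12423) - 10641/24668 = 98/12423 - 10641/24668 = -129775679/306450564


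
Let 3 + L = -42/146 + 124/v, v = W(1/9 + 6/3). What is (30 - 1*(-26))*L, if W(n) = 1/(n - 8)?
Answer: -26987296/657 ≈ -41077.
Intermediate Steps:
W(n) = 1/(-8 + n)
v = -9/53 (v = 1/(-8 + (1/9 + 6/3)) = 1/(-8 + (1*(1/9) + 6*(1/3))) = 1/(-8 + (1/9 + 2)) = 1/(-8 + 19/9) = 1/(-53/9) = -9/53 ≈ -0.16981)
L = -481916/657 (L = -3 + (-42/146 + 124/(-9/53)) = -3 + (-42*1/146 + 124*(-53/9)) = -3 + (-21/73 - 6572/9) = -3 - 479945/657 = -481916/657 ≈ -733.51)
(30 - 1*(-26))*L = (30 - 1*(-26))*(-481916/657) = (30 + 26)*(-481916/657) = 56*(-481916/657) = -26987296/657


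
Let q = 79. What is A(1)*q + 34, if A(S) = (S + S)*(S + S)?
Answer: 350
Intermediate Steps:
A(S) = 4*S² (A(S) = (2*S)*(2*S) = 4*S²)
A(1)*q + 34 = (4*1²)*79 + 34 = (4*1)*79 + 34 = 4*79 + 34 = 316 + 34 = 350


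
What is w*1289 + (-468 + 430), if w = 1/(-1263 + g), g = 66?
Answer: -46775/1197 ≈ -39.077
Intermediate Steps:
w = -1/1197 (w = 1/(-1263 + 66) = 1/(-1197) = -1/1197 ≈ -0.00083542)
w*1289 + (-468 + 430) = -1/1197*1289 + (-468 + 430) = -1289/1197 - 38 = -46775/1197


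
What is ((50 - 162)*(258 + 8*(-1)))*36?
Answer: -1008000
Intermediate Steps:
((50 - 162)*(258 + 8*(-1)))*36 = -112*(258 - 8)*36 = -112*250*36 = -28000*36 = -1008000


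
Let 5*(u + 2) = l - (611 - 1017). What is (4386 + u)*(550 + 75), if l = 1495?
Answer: 2977625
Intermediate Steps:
u = 1891/5 (u = -2 + (1495 - (611 - 1017))/5 = -2 + (1495 - 1*(-406))/5 = -2 + (1495 + 406)/5 = -2 + (⅕)*1901 = -2 + 1901/5 = 1891/5 ≈ 378.20)
(4386 + u)*(550 + 75) = (4386 + 1891/5)*(550 + 75) = (23821/5)*625 = 2977625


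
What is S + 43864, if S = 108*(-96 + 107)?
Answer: 45052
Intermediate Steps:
S = 1188 (S = 108*11 = 1188)
S + 43864 = 1188 + 43864 = 45052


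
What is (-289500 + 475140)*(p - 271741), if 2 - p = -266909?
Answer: -896641200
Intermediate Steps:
p = 266911 (p = 2 - 1*(-266909) = 2 + 266909 = 266911)
(-289500 + 475140)*(p - 271741) = (-289500 + 475140)*(266911 - 271741) = 185640*(-4830) = -896641200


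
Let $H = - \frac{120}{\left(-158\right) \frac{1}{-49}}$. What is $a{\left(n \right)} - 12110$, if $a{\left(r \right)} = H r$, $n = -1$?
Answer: $- \frac{953750}{79} \approx -12073.0$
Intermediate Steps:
$H = - \frac{2940}{79}$ ($H = - \frac{120}{\left(-158\right) \left(- \frac{1}{49}\right)} = - \frac{120}{\frac{158}{49}} = \left(-120\right) \frac{49}{158} = - \frac{2940}{79} \approx -37.215$)
$a{\left(r \right)} = - \frac{2940 r}{79}$
$a{\left(n \right)} - 12110 = \left(- \frac{2940}{79}\right) \left(-1\right) - 12110 = \frac{2940}{79} - 12110 = - \frac{953750}{79}$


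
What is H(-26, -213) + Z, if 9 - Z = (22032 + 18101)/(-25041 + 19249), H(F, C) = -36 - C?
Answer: 1117445/5792 ≈ 192.93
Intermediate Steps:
Z = 92261/5792 (Z = 9 - (22032 + 18101)/(-25041 + 19249) = 9 - 40133/(-5792) = 9 - 40133*(-1)/5792 = 9 - 1*(-40133/5792) = 9 + 40133/5792 = 92261/5792 ≈ 15.929)
H(-26, -213) + Z = (-36 - 1*(-213)) + 92261/5792 = (-36 + 213) + 92261/5792 = 177 + 92261/5792 = 1117445/5792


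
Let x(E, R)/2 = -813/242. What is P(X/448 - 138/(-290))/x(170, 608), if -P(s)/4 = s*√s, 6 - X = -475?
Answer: 12179497*√102166855/107209334400 ≈ 1.1483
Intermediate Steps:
x(E, R) = -813/121 (x(E, R) = 2*(-813/242) = -813/121)
X = 481 (X = 6 - 1*(-475) = 6 + 475 = 481)
P(s) = -4*s^(3/2) (P(s) = -4*s*√s = -4*s^(3/2))
P(X/448 - 138/(-290))/x(170, 608) = (-4*(481/448 - 138/(-290))^(3/2))/(-813/121) = -4*(481*(1/448) - 138*(-1/290))^(3/2)*(-121/813) = -4*(481/448 + 69/145)^(3/2)*(-121/813) = -100657*√102166855/131868800*(-121/813) = 12179497*√102166855/107209334400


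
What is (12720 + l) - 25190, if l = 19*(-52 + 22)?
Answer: -13040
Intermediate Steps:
l = -570 (l = 19*(-30) = -570)
(12720 + l) - 25190 = (12720 - 570) - 25190 = 12150 - 25190 = -13040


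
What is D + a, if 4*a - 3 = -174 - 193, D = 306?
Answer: 215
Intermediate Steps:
a = -91 (a = ¾ + (-174 - 193)/4 = ¾ + (¼)*(-367) = ¾ - 367/4 = -91)
D + a = 306 - 91 = 215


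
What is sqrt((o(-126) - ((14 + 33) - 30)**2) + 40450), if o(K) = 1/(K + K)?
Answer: sqrt(70843997)/42 ≈ 200.40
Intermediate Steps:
o(K) = 1/(2*K)
sqrt((o(-126) - ((14 + 33) - 30)**2) + 40450) = sqrt(((1/2)/(-126) - ((14 + 33) - 30)**2) + 40450) = sqrt(((1/2)*(-1/126) - (47 - 30)**2) + 40450) = sqrt((-1/252 - 1*17**2) + 40450) = sqrt((-1/252 - 1*289) + 40450) = sqrt((-1/252 - 289) + 40450) = sqrt(-72829/252 + 40450) = sqrt(10120571/252) = sqrt(70843997)/42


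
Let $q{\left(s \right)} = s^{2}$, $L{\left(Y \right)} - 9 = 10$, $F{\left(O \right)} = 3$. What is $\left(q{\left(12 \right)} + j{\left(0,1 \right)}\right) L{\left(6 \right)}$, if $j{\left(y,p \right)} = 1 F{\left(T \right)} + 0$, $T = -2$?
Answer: $2793$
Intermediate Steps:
$L{\left(Y \right)} = 19$ ($L{\left(Y \right)} = 9 + 10 = 19$)
$j{\left(y,p \right)} = 3$ ($j{\left(y,p \right)} = 1 \cdot 3 + 0 = 3 + 0 = 3$)
$\left(q{\left(12 \right)} + j{\left(0,1 \right)}\right) L{\left(6 \right)} = \left(12^{2} + 3\right) 19 = \left(144 + 3\right) 19 = 147 \cdot 19 = 2793$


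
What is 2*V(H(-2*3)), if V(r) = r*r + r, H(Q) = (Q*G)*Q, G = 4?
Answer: 41760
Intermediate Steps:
H(Q) = 4*Q**2 (H(Q) = (Q*4)*Q = (4*Q)*Q = 4*Q**2)
V(r) = r + r**2 (V(r) = r**2 + r = r + r**2)
2*V(H(-2*3)) = 2*((4*(-2*3)**2)*(1 + 4*(-2*3)**2)) = 2*((4*(-6)**2)*(1 + 4*(-6)**2)) = 2*((4*36)*(1 + 4*36)) = 2*(144*(1 + 144)) = 2*(144*145) = 2*20880 = 41760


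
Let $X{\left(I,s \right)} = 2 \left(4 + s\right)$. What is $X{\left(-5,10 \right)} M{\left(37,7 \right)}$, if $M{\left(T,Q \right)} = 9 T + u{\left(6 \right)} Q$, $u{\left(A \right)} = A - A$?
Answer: $9324$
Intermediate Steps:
$X{\left(I,s \right)} = 8 + 2 s$
$u{\left(A \right)} = 0$
$M{\left(T,Q \right)} = 9 T$ ($M{\left(T,Q \right)} = 9 T + 0 Q = 9 T + 0 = 9 T$)
$X{\left(-5,10 \right)} M{\left(37,7 \right)} = \left(8 + 2 \cdot 10\right) 9 \cdot 37 = \left(8 + 20\right) 333 = 28 \cdot 333 = 9324$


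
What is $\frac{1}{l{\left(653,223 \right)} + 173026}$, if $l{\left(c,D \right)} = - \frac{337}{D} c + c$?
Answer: $\frac{223}{38510356} \approx 5.7907 \cdot 10^{-6}$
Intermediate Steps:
$l{\left(c,D \right)} = c - \frac{337 c}{D}$ ($l{\left(c,D \right)} = - \frac{337 c}{D} + c = c - \frac{337 c}{D}$)
$\frac{1}{l{\left(653,223 \right)} + 173026} = \frac{1}{\frac{653 \left(-337 + 223\right)}{223} + 173026} = \frac{1}{653 \cdot \frac{1}{223} \left(-114\right) + 173026} = \frac{1}{- \frac{74442}{223} + 173026} = \frac{1}{\frac{38510356}{223}} = \frac{223}{38510356}$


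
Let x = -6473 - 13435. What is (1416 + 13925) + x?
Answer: -4567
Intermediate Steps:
x = -19908
(1416 + 13925) + x = (1416 + 13925) - 19908 = 15341 - 19908 = -4567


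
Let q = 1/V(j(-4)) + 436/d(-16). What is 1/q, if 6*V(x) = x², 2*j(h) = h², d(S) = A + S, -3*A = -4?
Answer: -352/10431 ≈ -0.033746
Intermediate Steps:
A = 4/3 (A = -⅓*(-4) = 4/3 ≈ 1.3333)
d(S) = 4/3 + S
j(h) = h²/2
V(x) = x²/6
q = -10431/352 (q = 1/(((½)*(-4)²)²/6) + 436/(4/3 - 16) = 1/(((½)*16)²/6) + 436/(-44/3) = 1/((⅙)*8²) + 436*(-3/44) = 1/((⅙)*64) - 327/11 = 1/(32/3) - 327/11 = 1*(3/32) - 327/11 = 3/32 - 327/11 = -10431/352 ≈ -29.634)
1/q = 1/(-10431/352) = -352/10431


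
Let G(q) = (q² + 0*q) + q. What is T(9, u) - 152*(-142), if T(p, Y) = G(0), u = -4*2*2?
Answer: 21584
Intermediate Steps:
u = -16 (u = -8*2 = -16)
G(q) = q + q² (G(q) = (q² + 0) + q = q² + q = q + q²)
T(p, Y) = 0 (T(p, Y) = 0*(1 + 0) = 0*1 = 0)
T(9, u) - 152*(-142) = 0 - 152*(-142) = 0 + 21584 = 21584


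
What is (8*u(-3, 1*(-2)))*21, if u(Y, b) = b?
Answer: -336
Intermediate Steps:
(8*u(-3, 1*(-2)))*21 = (8*(1*(-2)))*21 = (8*(-2))*21 = -16*21 = -336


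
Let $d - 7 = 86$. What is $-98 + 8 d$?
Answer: $646$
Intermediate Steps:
$d = 93$ ($d = 7 + 86 = 93$)
$-98 + 8 d = -98 + 8 \cdot 93 = -98 + 744 = 646$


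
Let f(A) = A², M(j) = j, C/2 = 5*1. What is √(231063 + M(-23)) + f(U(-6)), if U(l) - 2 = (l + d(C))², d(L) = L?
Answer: 324 + 152*√10 ≈ 804.67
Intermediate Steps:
C = 10 (C = 2*(5*1) = 2*5 = 10)
U(l) = 2 + (10 + l)² (U(l) = 2 + (l + 10)² = 2 + (10 + l)²)
√(231063 + M(-23)) + f(U(-6)) = √(231063 - 23) + (2 + (10 - 6)²)² = √231040 + (2 + 4²)² = 152*√10 + (2 + 16)² = 152*√10 + 18² = 152*√10 + 324 = 324 + 152*√10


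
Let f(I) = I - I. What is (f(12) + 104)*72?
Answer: 7488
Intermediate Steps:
f(I) = 0
(f(12) + 104)*72 = (0 + 104)*72 = 104*72 = 7488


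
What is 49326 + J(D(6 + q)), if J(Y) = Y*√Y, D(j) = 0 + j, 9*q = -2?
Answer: 49326 + 104*√13/27 ≈ 49340.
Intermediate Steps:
q = -2/9 (q = (⅑)*(-2) = -2/9 ≈ -0.22222)
D(j) = j
J(Y) = Y^(3/2)
49326 + J(D(6 + q)) = 49326 + (6 - 2/9)^(3/2) = 49326 + (52/9)^(3/2) = 49326 + 104*√13/27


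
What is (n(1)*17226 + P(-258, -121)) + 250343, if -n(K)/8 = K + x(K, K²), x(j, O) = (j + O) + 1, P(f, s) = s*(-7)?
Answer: -300042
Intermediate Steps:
P(f, s) = -7*s
x(j, O) = 1 + O + j (x(j, O) = (O + j) + 1 = 1 + O + j)
n(K) = -8 - 16*K - 8*K² (n(K) = -8*(K + (1 + K² + K)) = -8*(K + (1 + K + K²)) = -8*(1 + K² + 2*K) = -8 - 16*K - 8*K²)
(n(1)*17226 + P(-258, -121)) + 250343 = ((-8 - 16*1 - 8*1²)*17226 - 7*(-121)) + 250343 = ((-8 - 16 - 8*1)*17226 + 847) + 250343 = ((-8 - 16 - 8)*17226 + 847) + 250343 = (-32*17226 + 847) + 250343 = (-551232 + 847) + 250343 = -550385 + 250343 = -300042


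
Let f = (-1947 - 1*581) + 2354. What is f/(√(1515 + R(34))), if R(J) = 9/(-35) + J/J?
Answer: -174*√1856785/53051 ≈ -4.4693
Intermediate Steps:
R(J) = 26/35 (R(J) = 9*(-1/35) + 1 = -9/35 + 1 = 26/35)
f = -174 (f = (-1947 - 581) + 2354 = -2528 + 2354 = -174)
f/(√(1515 + R(34))) = -174/√(1515 + 26/35) = -174*√1856785/53051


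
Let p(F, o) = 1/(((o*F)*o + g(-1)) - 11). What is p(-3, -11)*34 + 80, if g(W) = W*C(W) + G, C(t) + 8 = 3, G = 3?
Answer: 14623/183 ≈ 79.907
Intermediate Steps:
C(t) = -5 (C(t) = -8 + 3 = -5)
g(W) = 3 - 5*W (g(W) = W*(-5) + 3 = -5*W + 3 = 3 - 5*W)
p(F, o) = 1/(-3 + F*o**2) (p(F, o) = 1/(((o*F)*o + (3 - 5*(-1))) - 11) = 1/(((F*o)*o + (3 + 5)) - 11) = 1/((F*o**2 + 8) - 11) = 1/((8 + F*o**2) - 11) = 1/(-3 + F*o**2))
p(-3, -11)*34 + 80 = 34/(-3 - 3*(-11)**2) + 80 = 34/(-3 - 3*121) + 80 = 34/(-3 - 363) + 80 = 34/(-366) + 80 = -1/366*34 + 80 = -17/183 + 80 = 14623/183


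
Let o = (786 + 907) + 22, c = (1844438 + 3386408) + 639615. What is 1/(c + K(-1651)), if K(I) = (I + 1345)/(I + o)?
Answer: 32/187854599 ≈ 1.7034e-7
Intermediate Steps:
c = 5870461 (c = 5230846 + 639615 = 5870461)
o = 1715 (o = 1693 + 22 = 1715)
K(I) = (1345 + I)/(1715 + I) (K(I) = (I + 1345)/(I + 1715) = (1345 + I)/(1715 + I))
1/(c + K(-1651)) = 1/(5870461 + (1345 - 1651)/(1715 - 1651)) = 1/(5870461 - 306/64) = 1/(5870461 + (1/64)*(-306)) = 1/(5870461 - 153/32) = 1/(187854599/32) = 32/187854599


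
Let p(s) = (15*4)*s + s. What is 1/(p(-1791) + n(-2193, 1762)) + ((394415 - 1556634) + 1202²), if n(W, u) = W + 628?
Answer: 31314939359/110816 ≈ 2.8259e+5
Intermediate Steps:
n(W, u) = 628 + W
p(s) = 61*s (p(s) = 60*s + s = 61*s)
1/(p(-1791) + n(-2193, 1762)) + ((394415 - 1556634) + 1202²) = 1/(61*(-1791) + (628 - 2193)) + ((394415 - 1556634) + 1202²) = 1/(-109251 - 1565) + (-1162219 + 1444804) = 1/(-110816) + 282585 = -1/110816 + 282585 = 31314939359/110816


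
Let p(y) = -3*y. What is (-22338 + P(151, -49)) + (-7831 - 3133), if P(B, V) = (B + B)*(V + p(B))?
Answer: -184906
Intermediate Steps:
P(B, V) = 2*B*(V - 3*B) (P(B, V) = (B + B)*(V - 3*B) = (2*B)*(V - 3*B) = 2*B*(V - 3*B))
(-22338 + P(151, -49)) + (-7831 - 3133) = (-22338 + 2*151*(-49 - 3*151)) + (-7831 - 3133) = (-22338 + 2*151*(-49 - 453)) - 10964 = (-22338 + 2*151*(-502)) - 10964 = (-22338 - 151604) - 10964 = -173942 - 10964 = -184906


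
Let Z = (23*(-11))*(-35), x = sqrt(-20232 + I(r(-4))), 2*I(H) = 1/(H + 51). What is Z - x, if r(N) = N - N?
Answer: 8855 - I*sqrt(210493626)/102 ≈ 8855.0 - 142.24*I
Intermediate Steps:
r(N) = 0
I(H) = 1/(2*(51 + H)) (I(H) = 1/(2*(H + 51)) = 1/(2*(51 + H)))
x = I*sqrt(210493626)/102 (x = sqrt(-20232 + 1/(2*(51 + 0))) = sqrt(-20232 + (1/2)/51) = sqrt(-20232 + (1/2)*(1/51)) = sqrt(-20232 + 1/102) = sqrt(-2063663/102) = I*sqrt(210493626)/102 ≈ 142.24*I)
Z = 8855 (Z = -253*(-35) = 8855)
Z - x = 8855 - I*sqrt(210493626)/102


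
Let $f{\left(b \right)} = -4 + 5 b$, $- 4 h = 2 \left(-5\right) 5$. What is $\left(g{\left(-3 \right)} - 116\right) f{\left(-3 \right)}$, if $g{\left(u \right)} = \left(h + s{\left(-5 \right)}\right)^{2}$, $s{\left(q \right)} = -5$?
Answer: $\frac{4541}{4} \approx 1135.3$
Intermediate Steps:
$h = \frac{25}{2}$ ($h = - \frac{2 \left(-5\right) 5}{4} = - \frac{\left(-10\right) 5}{4} = \left(- \frac{1}{4}\right) \left(-50\right) = \frac{25}{2} \approx 12.5$)
$g{\left(u \right)} = \frac{225}{4}$ ($g{\left(u \right)} = \left(\frac{25}{2} - 5\right)^{2} = \left(\frac{15}{2}\right)^{2} = \frac{225}{4}$)
$\left(g{\left(-3 \right)} - 116\right) f{\left(-3 \right)} = \left(\frac{225}{4} - 116\right) \left(-4 + 5 \left(-3\right)\right) = - \frac{239 \left(-4 - 15\right)}{4} = \left(- \frac{239}{4}\right) \left(-19\right) = \frac{4541}{4}$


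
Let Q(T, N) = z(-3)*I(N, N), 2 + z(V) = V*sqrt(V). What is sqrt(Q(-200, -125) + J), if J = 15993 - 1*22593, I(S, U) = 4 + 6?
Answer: sqrt(-6620 - 30*I*sqrt(3)) ≈ 0.3193 - 81.364*I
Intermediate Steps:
I(S, U) = 10
z(V) = -2 + V**(3/2) (z(V) = -2 + V*sqrt(V) = -2 + V**(3/2))
J = -6600 (J = 15993 - 22593 = -6600)
Q(T, N) = -20 - 30*I*sqrt(3) (Q(T, N) = (-2 + (-3)**(3/2))*10 = (-2 - 3*I*sqrt(3))*10 = -20 - 30*I*sqrt(3))
sqrt(Q(-200, -125) + J) = sqrt((-20 - 30*I*sqrt(3)) - 6600) = sqrt(-6620 - 30*I*sqrt(3))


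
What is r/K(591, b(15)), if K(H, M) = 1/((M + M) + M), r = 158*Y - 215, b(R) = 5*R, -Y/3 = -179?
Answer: 19041975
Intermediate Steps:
Y = 537 (Y = -3*(-179) = 537)
r = 84631 (r = 158*537 - 215 = 84846 - 215 = 84631)
K(H, M) = 1/(3*M) (K(H, M) = 1/(2*M + M) = 1/(3*M))
r/K(591, b(15)) = 84631/((1/(3*((5*15))))) = 84631/(((⅓)/75)) = 84631/(((⅓)*(1/75))) = 84631/(1/225) = 84631*225 = 19041975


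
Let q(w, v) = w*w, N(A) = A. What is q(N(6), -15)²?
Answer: 1296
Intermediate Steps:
q(w, v) = w²
q(N(6), -15)² = (6²)² = 36² = 1296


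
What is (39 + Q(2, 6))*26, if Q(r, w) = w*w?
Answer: 1950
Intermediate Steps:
Q(r, w) = w²
(39 + Q(2, 6))*26 = (39 + 6²)*26 = (39 + 36)*26 = 75*26 = 1950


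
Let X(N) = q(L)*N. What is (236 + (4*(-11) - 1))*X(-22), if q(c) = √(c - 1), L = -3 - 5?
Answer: -12606*I ≈ -12606.0*I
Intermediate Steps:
L = -8
q(c) = √(-1 + c)
X(N) = 3*I*N (X(N) = √(-1 - 8)*N = √(-9)*N = (3*I)*N = 3*I*N)
(236 + (4*(-11) - 1))*X(-22) = (236 + (4*(-11) - 1))*(3*I*(-22)) = (236 + (-44 - 1))*(-66*I) = (236 - 45)*(-66*I) = 191*(-66*I) = -12606*I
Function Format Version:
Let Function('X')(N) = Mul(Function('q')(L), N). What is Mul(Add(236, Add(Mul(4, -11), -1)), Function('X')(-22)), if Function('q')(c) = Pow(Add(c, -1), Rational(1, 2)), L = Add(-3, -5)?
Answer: Mul(-12606, I) ≈ Mul(-12606., I)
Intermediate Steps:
L = -8
Function('q')(c) = Pow(Add(-1, c), Rational(1, 2))
Function('X')(N) = Mul(3, I, N) (Function('X')(N) = Mul(Pow(Add(-1, -8), Rational(1, 2)), N) = Mul(Pow(-9, Rational(1, 2)), N) = Mul(Mul(3, I), N) = Mul(3, I, N))
Mul(Add(236, Add(Mul(4, -11), -1)), Function('X')(-22)) = Mul(Add(236, Add(Mul(4, -11), -1)), Mul(3, I, -22)) = Mul(Add(236, Add(-44, -1)), Mul(-66, I)) = Mul(Add(236, -45), Mul(-66, I)) = Mul(191, Mul(-66, I)) = Mul(-12606, I)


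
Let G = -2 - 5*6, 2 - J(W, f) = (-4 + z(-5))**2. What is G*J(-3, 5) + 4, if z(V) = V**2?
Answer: 14052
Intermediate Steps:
J(W, f) = -439 (J(W, f) = 2 - (-4 + (-5)**2)**2 = 2 - (-4 + 25)**2 = 2 - 1*21**2 = 2 - 1*441 = 2 - 441 = -439)
G = -32 (G = -2 - 30 = -32)
G*J(-3, 5) + 4 = -32*(-439) + 4 = 14048 + 4 = 14052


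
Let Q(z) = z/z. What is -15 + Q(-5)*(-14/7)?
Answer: -17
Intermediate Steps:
Q(z) = 1
-15 + Q(-5)*(-14/7) = -15 + 1*(-14/7) = -15 + 1*(-14*⅐) = -15 + 1*(-2) = -15 - 2 = -17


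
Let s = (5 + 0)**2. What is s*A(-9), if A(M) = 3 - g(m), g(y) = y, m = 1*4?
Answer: -25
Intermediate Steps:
m = 4
A(M) = -1 (A(M) = 3 - 1*4 = 3 - 4 = -1)
s = 25 (s = 5**2 = 25)
s*A(-9) = 25*(-1) = -25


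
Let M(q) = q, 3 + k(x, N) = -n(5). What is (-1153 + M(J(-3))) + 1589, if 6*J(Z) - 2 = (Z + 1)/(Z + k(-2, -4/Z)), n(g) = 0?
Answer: 7855/18 ≈ 436.39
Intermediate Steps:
k(x, N) = -3 (k(x, N) = -3 - 1*0 = -3 + 0 = -3)
J(Z) = ⅓ + (1 + Z)/(6*(-3 + Z)) (J(Z) = ⅓ + ((Z + 1)/(Z - 3))/6 = ⅓ + ((1 + Z)/(-3 + Z))/6 = ⅓ + (1 + Z)/(6*(-3 + Z)))
(-1153 + M(J(-3))) + 1589 = (-1153 + (-5 + 3*(-3))/(6*(-3 - 3))) + 1589 = (-1153 + (⅙)*(-5 - 9)/(-6)) + 1589 = (-1153 + (⅙)*(-⅙)*(-14)) + 1589 = (-1153 + 7/18) + 1589 = -20747/18 + 1589 = 7855/18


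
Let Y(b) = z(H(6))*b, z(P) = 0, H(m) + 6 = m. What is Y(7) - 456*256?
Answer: -116736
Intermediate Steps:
H(m) = -6 + m
Y(b) = 0 (Y(b) = 0*b = 0)
Y(7) - 456*256 = 0 - 456*256 = 0 - 116736 = -116736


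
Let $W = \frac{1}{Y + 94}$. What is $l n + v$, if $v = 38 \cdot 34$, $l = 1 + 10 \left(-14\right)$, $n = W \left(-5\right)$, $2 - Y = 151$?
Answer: $\frac{14073}{11} \approx 1279.4$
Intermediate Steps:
$Y = -149$ ($Y = 2 - 151 = -149$)
$W = - \frac{1}{55}$ ($W = \frac{1}{-149 + 94} = \frac{1}{-55} = - \frac{1}{55} \approx -0.018182$)
$n = \frac{1}{11}$ ($n = \left(- \frac{1}{55}\right) \left(-5\right) = \frac{1}{11} \approx 0.090909$)
$l = -139$ ($l = 1 - 140 = -139$)
$v = 1292$
$l n + v = \left(-139\right) \frac{1}{11} + 1292 = - \frac{139}{11} + 1292 = \frac{14073}{11}$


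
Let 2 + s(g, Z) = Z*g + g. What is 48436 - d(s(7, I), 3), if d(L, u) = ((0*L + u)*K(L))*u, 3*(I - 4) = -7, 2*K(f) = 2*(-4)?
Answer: 48472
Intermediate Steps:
K(f) = -4 (K(f) = (2*(-4))/2 = (½)*(-8) = -4)
I = 5/3 (I = 4 + (⅓)*(-7) = 4 - 7/3 = 5/3 ≈ 1.6667)
s(g, Z) = -2 + g + Z*g (s(g, Z) = -2 + (Z*g + g) = -2 + (g + Z*g) = -2 + g + Z*g)
d(L, u) = -4*u² (d(L, u) = ((0*L + u)*(-4))*u = ((0 + u)*(-4))*u = (u*(-4))*u = (-4*u)*u = -4*u²)
48436 - d(s(7, I), 3) = 48436 - (-4)*3² = 48436 - (-4)*9 = 48436 - 1*(-36) = 48436 + 36 = 48472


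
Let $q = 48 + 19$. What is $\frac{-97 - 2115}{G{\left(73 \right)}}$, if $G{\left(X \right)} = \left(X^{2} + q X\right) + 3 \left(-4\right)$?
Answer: $- \frac{553}{2552} \approx -0.21669$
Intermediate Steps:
$q = 67$
$G{\left(X \right)} = -12 + X^{2} + 67 X$ ($G{\left(X \right)} = \left(X^{2} + 67 X\right) + 3 \left(-4\right) = \left(X^{2} + 67 X\right) - 12 = -12 + X^{2} + 67 X$)
$\frac{-97 - 2115}{G{\left(73 \right)}} = \frac{-97 - 2115}{-12 + 73^{2} + 67 \cdot 73} = \frac{-97 - 2115}{-12 + 5329 + 4891} = - \frac{2212}{10208} = \left(-2212\right) \frac{1}{10208} = - \frac{553}{2552}$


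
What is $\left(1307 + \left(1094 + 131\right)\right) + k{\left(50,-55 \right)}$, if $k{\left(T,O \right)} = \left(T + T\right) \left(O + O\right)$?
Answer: $-8468$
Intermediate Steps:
$k{\left(T,O \right)} = 4 O T$ ($k{\left(T,O \right)} = 2 T 2 O = 4 O T$)
$\left(1307 + \left(1094 + 131\right)\right) + k{\left(50,-55 \right)} = \left(1307 + \left(1094 + 131\right)\right) + 4 \left(-55\right) 50 = \left(1307 + 1225\right) - 11000 = 2532 - 11000 = -8468$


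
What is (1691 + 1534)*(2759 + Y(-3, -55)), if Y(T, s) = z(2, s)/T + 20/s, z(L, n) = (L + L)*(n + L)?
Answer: 100369525/11 ≈ 9.1245e+6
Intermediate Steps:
z(L, n) = 2*L*(L + n) (z(L, n) = (2*L)*(L + n) = 2*L*(L + n))
Y(T, s) = 20/s + (8 + 4*s)/T (Y(T, s) = (2*2*(2 + s))/T + 20/s = (8 + 4*s)/T + 20/s = 20/s + (8 + 4*s)/T)
(1691 + 1534)*(2759 + Y(-3, -55)) = (1691 + 1534)*(2759 + (8/(-3) + 20/(-55) + 4*(-55)/(-3))) = 3225*(2759 + (8*(-⅓) + 20*(-1/55) + 4*(-55)*(-⅓))) = 3225*(2759 + (-8/3 - 4/11 + 220/3)) = 3225*(2759 + 2320/33) = 3225*(93367/33) = 100369525/11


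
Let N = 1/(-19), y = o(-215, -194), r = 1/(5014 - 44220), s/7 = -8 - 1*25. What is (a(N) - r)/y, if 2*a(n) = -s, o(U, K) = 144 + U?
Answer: -2264147/1391813 ≈ -1.6268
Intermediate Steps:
s = -231 (s = 7*(-8 - 1*25) = 7*(-8 - 25) = 7*(-33) = -231)
r = -1/39206 (r = 1/(-39206) = -1/39206 ≈ -2.5506e-5)
y = -71 (y = 144 - 215 = -71)
N = -1/19 ≈ -0.052632
a(n) = 231/2 (a(n) = (-1*(-231))/2 = (½)*231 = 231/2)
(a(N) - r)/y = (231/2 - 1*(-1/39206))/(-71) = (231/2 + 1/39206)*(-1/71) = (2264147/19603)*(-1/71) = -2264147/1391813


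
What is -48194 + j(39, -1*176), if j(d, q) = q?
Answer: -48370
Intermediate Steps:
-48194 + j(39, -1*176) = -48194 - 1*176 = -48194 - 176 = -48370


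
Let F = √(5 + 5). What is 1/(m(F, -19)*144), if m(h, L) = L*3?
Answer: -1/8208 ≈ -0.00012183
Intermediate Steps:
F = √10 ≈ 3.1623
m(h, L) = 3*L
1/(m(F, -19)*144) = 1/((3*(-19))*144) = 1/(-57*144) = 1/(-8208) = -1/8208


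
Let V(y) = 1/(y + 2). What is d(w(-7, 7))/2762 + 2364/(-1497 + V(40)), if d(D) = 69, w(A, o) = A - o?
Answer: -269895219/173655226 ≈ -1.5542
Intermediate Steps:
V(y) = 1/(2 + y)
d(w(-7, 7))/2762 + 2364/(-1497 + V(40)) = 69/2762 + 2364/(-1497 + 1/(2 + 40)) = 69*(1/2762) + 2364/(-1497 + 1/42) = 69/2762 + 2364/(-1497 + 1/42) = 69/2762 + 2364/(-62873/42) = 69/2762 + 2364*(-42/62873) = 69/2762 - 99288/62873 = -269895219/173655226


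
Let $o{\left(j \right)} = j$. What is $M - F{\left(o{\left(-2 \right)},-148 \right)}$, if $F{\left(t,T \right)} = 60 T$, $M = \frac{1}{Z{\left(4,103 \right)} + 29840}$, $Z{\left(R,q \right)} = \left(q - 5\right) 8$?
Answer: $\frac{271941121}{30624} \approx 8880.0$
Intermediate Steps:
$Z{\left(R,q \right)} = -40 + 8 q$ ($Z{\left(R,q \right)} = \left(-5 + q\right) 8 = -40 + 8 q$)
$M = \frac{1}{30624}$ ($M = \frac{1}{\left(-40 + 8 \cdot 103\right) + 29840} = \frac{1}{\left(-40 + 824\right) + 29840} = \frac{1}{784 + 29840} = \frac{1}{30624} \approx 3.2654 \cdot 10^{-5}$)
$M - F{\left(o{\left(-2 \right)},-148 \right)} = \frac{1}{30624} - 60 \left(-148\right) = \frac{1}{30624} - -8880 = \frac{1}{30624} + 8880 = \frac{271941121}{30624}$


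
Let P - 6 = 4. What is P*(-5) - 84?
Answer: -134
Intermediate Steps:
P = 10 (P = 6 + 4 = 10)
P*(-5) - 84 = 10*(-5) - 84 = -50 - 84 = -134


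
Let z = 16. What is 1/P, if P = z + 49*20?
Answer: 1/996 ≈ 0.0010040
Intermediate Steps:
P = 996 (P = 16 + 49*20 = 16 + 980 = 996)
1/P = 1/996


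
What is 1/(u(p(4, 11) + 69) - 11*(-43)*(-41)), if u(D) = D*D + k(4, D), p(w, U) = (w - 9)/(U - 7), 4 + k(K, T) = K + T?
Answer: -16/235763 ≈ -6.7865e-5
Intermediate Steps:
k(K, T) = -4 + K + T (k(K, T) = -4 + (K + T) = -4 + K + T)
p(w, U) = (-9 + w)/(-7 + U)
u(D) = D + D**2 (u(D) = D*D + (-4 + 4 + D) = D**2 + D = D + D**2)
1/(u(p(4, 11) + 69) - 11*(-43)*(-41)) = 1/(((-9 + 4)/(-7 + 11) + 69)*(1 + ((-9 + 4)/(-7 + 11) + 69)) - 11*(-43)*(-41)) = 1/((-5/4 + 69)*(1 + (-5/4 + 69)) + 473*(-41)) = 1/(((1/4)*(-5) + 69)*(1 + ((1/4)*(-5) + 69)) - 19393) = 1/((-5/4 + 69)*(1 + (-5/4 + 69)) - 19393) = 1/(271*(1 + 271/4)/4 - 19393) = 1/((271/4)*(275/4) - 19393) = 1/(74525/16 - 19393) = 1/(-235763/16) = -16/235763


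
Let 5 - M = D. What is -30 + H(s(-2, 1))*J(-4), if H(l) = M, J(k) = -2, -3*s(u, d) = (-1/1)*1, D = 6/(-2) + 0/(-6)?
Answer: -46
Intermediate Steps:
D = -3 (D = 6*(-½) + 0*(-⅙) = -3 + 0 = -3)
s(u, d) = ⅓ (s(u, d) = --1/1/3 = -1*(-1)/3 = -(-1)/3 = -⅓*(-1) = ⅓)
M = 8 (M = 5 - 1*(-3) = 5 + 3 = 8)
H(l) = 8
-30 + H(s(-2, 1))*J(-4) = -30 + 8*(-2) = -30 - 16 = -46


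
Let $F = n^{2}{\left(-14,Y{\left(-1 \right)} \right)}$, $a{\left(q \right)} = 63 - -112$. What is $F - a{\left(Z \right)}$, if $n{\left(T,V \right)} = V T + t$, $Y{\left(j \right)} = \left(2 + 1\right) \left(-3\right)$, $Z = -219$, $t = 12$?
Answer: $18869$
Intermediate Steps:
$Y{\left(j \right)} = -9$ ($Y{\left(j \right)} = 3 \left(-3\right) = -9$)
$a{\left(q \right)} = 175$ ($a{\left(q \right)} = 63 + 112 = 175$)
$n{\left(T,V \right)} = 12 + T V$ ($n{\left(T,V \right)} = V T + 12 = T V + 12 = 12 + T V$)
$F = 19044$ ($F = \left(12 - -126\right)^{2} = \left(12 + 126\right)^{2} = 138^{2} = 19044$)
$F - a{\left(Z \right)} = 19044 - 175 = 18869$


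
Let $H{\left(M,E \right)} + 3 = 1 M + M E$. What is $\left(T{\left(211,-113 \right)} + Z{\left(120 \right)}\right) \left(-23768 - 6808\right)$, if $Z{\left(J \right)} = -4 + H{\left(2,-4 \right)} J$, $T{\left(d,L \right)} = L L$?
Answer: $-357280560$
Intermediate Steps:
$T{\left(d,L \right)} = L^{2}$
$H{\left(M,E \right)} = -3 + M + E M$ ($H{\left(M,E \right)} = -3 + \left(1 M + M E\right) = -3 + \left(M + E M\right) = -3 + M + E M$)
$Z{\left(J \right)} = -4 - 9 J$ ($Z{\left(J \right)} = -4 + \left(-3 + 2 - 8\right) J = -4 - 9 J$)
$\left(T{\left(211,-113 \right)} + Z{\left(120 \right)}\right) \left(-23768 - 6808\right) = \left(\left(-113\right)^{2} - 1084\right) \left(-23768 - 6808\right) = \left(12769 - 1084\right) \left(-30576\right) = 11685 \left(-30576\right) = -357280560$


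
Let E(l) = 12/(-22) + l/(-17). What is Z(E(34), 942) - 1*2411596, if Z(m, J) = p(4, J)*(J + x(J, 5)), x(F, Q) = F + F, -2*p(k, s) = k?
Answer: -2417248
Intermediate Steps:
p(k, s) = -k/2
x(F, Q) = 2*F
E(l) = -6/11 - l/17 (E(l) = 12*(-1/22) + l*(-1/17) = -6/11 - l/17)
Z(m, J) = -6*J (Z(m, J) = (-1/2*4)*(J + 2*J) = -6*J)
Z(E(34), 942) - 1*2411596 = -6*942 - 1*2411596 = -5652 - 2411596 = -2417248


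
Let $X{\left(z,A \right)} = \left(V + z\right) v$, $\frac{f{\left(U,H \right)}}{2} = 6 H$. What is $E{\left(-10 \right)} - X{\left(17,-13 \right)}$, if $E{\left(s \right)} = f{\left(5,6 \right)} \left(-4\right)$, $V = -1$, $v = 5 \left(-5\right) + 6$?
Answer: $16$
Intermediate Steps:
$v = -19$ ($v = -25 + 6 = -19$)
$f{\left(U,H \right)} = 12 H$ ($f{\left(U,H \right)} = 2 \cdot 6 H = 12 H$)
$X{\left(z,A \right)} = 19 - 19 z$ ($X{\left(z,A \right)} = \left(-1 + z\right) \left(-19\right) = 19 - 19 z$)
$E{\left(s \right)} = -288$ ($E{\left(s \right)} = 12 \cdot 6 \left(-4\right) = 72 \left(-4\right) = -288$)
$E{\left(-10 \right)} - X{\left(17,-13 \right)} = -288 - \left(19 - 323\right) = -288 - -304 = -288 + 304 = 16$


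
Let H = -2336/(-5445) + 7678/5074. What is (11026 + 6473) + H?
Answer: 241757403322/13813965 ≈ 17501.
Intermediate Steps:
H = 26829787/13813965 (H = -2336*(-1/5445) + 7678*(1/5074) = 2336/5445 + 3839/2537 = 26829787/13813965 ≈ 1.9422)
(11026 + 6473) + H = (11026 + 6473) + 26829787/13813965 = 17499 + 26829787/13813965 = 241757403322/13813965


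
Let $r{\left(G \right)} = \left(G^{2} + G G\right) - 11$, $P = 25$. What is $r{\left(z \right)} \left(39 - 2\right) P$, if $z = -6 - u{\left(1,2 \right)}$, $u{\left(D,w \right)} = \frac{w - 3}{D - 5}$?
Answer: $\frac{496725}{8} \approx 62091.0$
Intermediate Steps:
$u{\left(D,w \right)} = \frac{-3 + w}{-5 + D}$
$z = - \frac{25}{4}$ ($z = -6 - \frac{-3 + 2}{-5 + 1} = -6 - \frac{1}{-4} \left(-1\right) = -6 - \left(- \frac{1}{4}\right) \left(-1\right) = -6 - \frac{1}{4} = - \frac{25}{4} \approx -6.25$)
$r{\left(G \right)} = -11 + 2 G^{2}$ ($r{\left(G \right)} = \left(G^{2} + G^{2}\right) - 11 = 2 G^{2} - 11 = -11 + 2 G^{2}$)
$r{\left(z \right)} \left(39 - 2\right) P = \left(-11 + 2 \left(- \frac{25}{4}\right)^{2}\right) \left(39 - 2\right) 25 = \left(-11 + 2 \cdot \frac{625}{16}\right) 37 \cdot 25 = \left(-11 + \frac{625}{8}\right) 925 = \frac{537}{8} \cdot 925 = \frac{496725}{8}$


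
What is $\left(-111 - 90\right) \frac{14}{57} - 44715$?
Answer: $- \frac{850523}{19} \approx -44764.0$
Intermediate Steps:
$\left(-111 - 90\right) \frac{14}{57} - 44715 = - 201 \cdot 14 \cdot \frac{1}{57} - 44715 = \left(-201\right) \frac{14}{57} - 44715 = - \frac{938}{19} - 44715 = - \frac{850523}{19}$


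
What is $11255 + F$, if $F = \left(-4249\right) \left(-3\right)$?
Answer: $24002$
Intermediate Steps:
$F = 12747$
$11255 + F = 11255 + 12747 = 24002$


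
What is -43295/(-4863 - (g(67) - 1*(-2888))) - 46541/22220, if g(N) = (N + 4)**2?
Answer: 8333237/6459960 ≈ 1.2900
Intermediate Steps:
g(N) = (4 + N)**2
-43295/(-4863 - (g(67) - 1*(-2888))) - 46541/22220 = -43295/(-4863 - ((4 + 67)**2 - 1*(-2888))) - 46541/22220 = -43295/(-4863 - (71**2 + 2888)) - 46541*1/22220 = -43295/(-4863 - (5041 + 2888)) - 4231/2020 = -43295/(-4863 - 1*7929) - 4231/2020 = -43295/(-4863 - 7929) - 4231/2020 = -43295/(-12792) - 4231/2020 = -43295*(-1/12792) - 4231/2020 = 43295/12792 - 4231/2020 = 8333237/6459960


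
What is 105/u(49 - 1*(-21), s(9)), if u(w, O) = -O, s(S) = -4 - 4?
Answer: 105/8 ≈ 13.125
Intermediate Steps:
s(S) = -8
105/u(49 - 1*(-21), s(9)) = 105/((-1*(-8))) = 105/8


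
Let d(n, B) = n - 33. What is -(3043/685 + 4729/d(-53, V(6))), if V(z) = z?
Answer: 2977667/58910 ≈ 50.546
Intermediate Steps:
d(n, B) = -33 + n
-(3043/685 + 4729/d(-53, V(6))) = -(3043/685 + 4729/(-33 - 53)) = -(3043*(1/685) + 4729/(-86)) = -(3043/685 + 4729*(-1/86)) = -(3043/685 - 4729/86) = -1*(-2977667/58910) = 2977667/58910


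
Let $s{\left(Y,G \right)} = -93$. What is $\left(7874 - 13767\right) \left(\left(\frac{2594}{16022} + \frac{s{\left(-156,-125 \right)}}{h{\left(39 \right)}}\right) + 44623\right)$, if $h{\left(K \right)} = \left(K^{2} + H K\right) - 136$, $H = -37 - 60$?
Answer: $- \frac{5051647861196639}{19210378} \approx -2.6296 \cdot 10^{8}$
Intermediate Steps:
$H = -97$
$h{\left(K \right)} = -136 + K^{2} - 97 K$ ($h{\left(K \right)} = \left(K^{2} - 97 K\right) - 136 = -136 + K^{2} - 97 K$)
$\left(7874 - 13767\right) \left(\left(\frac{2594}{16022} + \frac{s{\left(-156,-125 \right)}}{h{\left(39 \right)}}\right) + 44623\right) = \left(7874 - 13767\right) \left(\left(\frac{2594}{16022} - \frac{93}{-136 + 39^{2} - 3783}\right) + 44623\right) = - 5893 \left(\left(2594 \cdot \frac{1}{16022} - \frac{93}{-136 + 1521 - 3783}\right) + 44623\right) = - 5893 \left(\left(\frac{1297}{8011} - \frac{93}{-2398}\right) + 44623\right) = - 5893 \left(\left(\frac{1297}{8011} - - \frac{93}{2398}\right) + 44623\right) = - 5893 \left(\left(\frac{1297}{8011} + \frac{93}{2398}\right) + 44623\right) = - 5893 \left(\frac{3855229}{19210378} + 44623\right) = \left(-5893\right) \frac{857228552723}{19210378} = - \frac{5051647861196639}{19210378}$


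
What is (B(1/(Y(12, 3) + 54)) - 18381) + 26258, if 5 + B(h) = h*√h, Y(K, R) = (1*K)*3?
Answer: 7872 + √10/2700 ≈ 7872.0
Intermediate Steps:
Y(K, R) = 3*K (Y(K, R) = K*3 = 3*K)
B(h) = -5 + h^(3/2) (B(h) = -5 + h*√h = -5 + h^(3/2))
(B(1/(Y(12, 3) + 54)) - 18381) + 26258 = ((-5 + (1/(3*12 + 54))^(3/2)) - 18381) + 26258 = ((-5 + (1/(36 + 54))^(3/2)) - 18381) + 26258 = ((-5 + (1/90)^(3/2)) - 18381) + 26258 = ((-5 + √10/2700) - 18381) + 26258 = (-18386 + √10/2700) + 26258 = 7872 + √10/2700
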